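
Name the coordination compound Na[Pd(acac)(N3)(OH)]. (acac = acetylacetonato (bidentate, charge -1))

sodium (acetylacetonato)azidohydroxopalladate(II)

The 1 sodium counter-ion carries a total charge of +1, so each complex ion is 1−.
Ligand charges: 1×azido (-1 each), 1×hydroxo (-1 each), 1×acetylacetonato (-1 each); total -3. So Pd + (-3) = 1−, giving Pd = +2.
The complex ion is anionic, so palladium takes the -ate form palladate(II).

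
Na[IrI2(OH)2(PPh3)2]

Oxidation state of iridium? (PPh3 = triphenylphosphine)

1 sodium outside the brackets (+1 each) → the complex ion is 1−.
Ligand charges: 2×OH = -2; 2×PPh3 neutral; 2×I = -2; sum -4.
Ir + (-4) = 1− ⇒ Ir is +3.

+3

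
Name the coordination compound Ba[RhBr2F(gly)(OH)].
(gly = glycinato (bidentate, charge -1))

The 1 barium counter-ion carries a total charge of +2, so each complex ion is 2−.
Ligand charges: 2×bromo (-1 each), 1×glycinato (-1 each), 1×fluoro (-1 each), 1×hydroxo (-1 each); total -5. So Rh + (-5) = 2−, giving Rh = +3.
Ligands are named alphabetically: bromo before fluoro before glycinato before hydroxo.
The complex ion is anionic, so rhodium takes the -ate form rhodate(III).

barium dibromofluoro(glycinato)hydroxorhodate(III)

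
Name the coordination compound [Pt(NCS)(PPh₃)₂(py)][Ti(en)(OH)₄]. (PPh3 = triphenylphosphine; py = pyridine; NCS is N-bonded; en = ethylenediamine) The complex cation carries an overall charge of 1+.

Both ions are complex: the cation is named first with the plain metal name, the anion second with the -ate form; each ion's ligands are alphabetised independently.
The complex cation is given as 1+; its ligand charges sum to -1, so Pt = +2.
A 1:1 salt means the anion carries the equal and opposite charge, 1−.
Anion: ligand charges sum to -4; for the ion to be 1−, Ti = +3.

isothiocyanato(pyridine)bis(triphenylphosphine)platinum(II) (ethylenediamine)tetrahydroxotitanate(III)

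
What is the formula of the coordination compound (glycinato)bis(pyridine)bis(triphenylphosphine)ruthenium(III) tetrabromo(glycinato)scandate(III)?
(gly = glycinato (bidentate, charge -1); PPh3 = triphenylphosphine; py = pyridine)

Cation [Ru…]: ligand charges -1, Ru(III) ⇒ ion charge 2+.
Anion [Sc…]: ligand charges -5, Sc(III) ⇒ ion charge 2−.

[Ru(gly)(PPh3)2(py)2][ScBr4(gly)]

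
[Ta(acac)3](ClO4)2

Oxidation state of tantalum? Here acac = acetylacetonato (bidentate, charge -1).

+5

2 perchlorate outside the brackets (-1 each) → the complex ion is 2+.
Ligand charges: 3×acac = -3; sum -3.
Ta + (-3) = 2+ ⇒ Ta is +5.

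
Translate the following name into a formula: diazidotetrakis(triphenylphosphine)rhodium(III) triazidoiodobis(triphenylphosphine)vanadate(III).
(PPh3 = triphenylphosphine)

Cation [Rh…]: ligand charges -2, Rh(III) ⇒ ion charge 1+.
Anion [V…]: ligand charges -4, V(III) ⇒ ion charge 1−.

[Rh(N3)2(PPh3)4][VI(N3)3(PPh3)2]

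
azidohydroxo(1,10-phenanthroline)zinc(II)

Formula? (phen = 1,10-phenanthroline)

Ligands: 1 hydroxo (OH, -1), 1 1,10-phenanthroline (phen, neutral), 1 azido (N3, -1). Ligand charge sum = -2.
With Zn in oxidation state +2, the complex ion is [Zn...].

[Zn(N3)(OH)(phen)]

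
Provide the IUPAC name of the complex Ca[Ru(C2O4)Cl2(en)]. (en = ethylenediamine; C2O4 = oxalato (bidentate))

The 1 calcium counter-ion carries a total charge of +2, so each complex ion is 2−.
Ligand charges: 1×ethylenediamine (neutral), 2×chloro (-1 each), 1×oxalato (-2 each); total -4. So Ru + (-4) = 2−, giving Ru = +2.
Ligands are named alphabetically: chloro before ethylenediamine before oxalato.
The complex ion is anionic, so ruthenium takes the -ate form ruthenate(II).

calcium dichloro(ethylenediamine)oxalatoruthenate(II)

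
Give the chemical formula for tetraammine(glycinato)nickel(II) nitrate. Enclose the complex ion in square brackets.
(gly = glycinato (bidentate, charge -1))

Ligands: 4 ammine (NH3, neutral), 1 glycinato (gly, -1). Ligand charge sum = -1.
Charge balance with nitrate (-1) requires 1 complex ion per 1 nitrate.

[Ni(gly)(NH3)4]NO3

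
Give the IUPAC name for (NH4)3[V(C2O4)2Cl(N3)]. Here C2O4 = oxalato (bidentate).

The 3 ammonium counter-ions carry a total charge of +3, so each complex ion is 3−.
Ligand charges: 2×oxalato (-2 each), 1×azido (-1 each), 1×chloro (-1 each); total -6. So V + (-6) = 3−, giving V = +3.
Ligands are named alphabetically: azido before chloro before oxalato.
The complex ion is anionic, so vanadium takes the -ate form vanadate(III).

ammonium azidochlorodioxalatovanadate(III)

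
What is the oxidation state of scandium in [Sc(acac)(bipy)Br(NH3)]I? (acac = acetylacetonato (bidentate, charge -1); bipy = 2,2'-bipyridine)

1 iodide outside the brackets (-1 each) → the complex ion is 1+.
Ligand charges: 1×acac = -1; 1×bipy neutral; 1×Br = -1; 1×NH3 neutral; sum -2.
Sc + (-2) = 1+ ⇒ Sc is +3.

+3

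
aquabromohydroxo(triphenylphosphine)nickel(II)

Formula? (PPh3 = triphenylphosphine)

[NiBr(H2O)(OH)(PPh3)]

Ligands: 1 triphenylphosphine (PPh3, neutral), 1 bromo (Br, -1), 1 hydroxo (OH, -1), 1 aqua (H2O, neutral). Ligand charge sum = -2.
With Ni in oxidation state +2, the complex ion is [Ni...].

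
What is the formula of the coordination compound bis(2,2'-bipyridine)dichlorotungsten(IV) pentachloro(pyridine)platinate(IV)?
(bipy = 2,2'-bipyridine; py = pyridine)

[W(bipy)2Cl2][PtCl5(py)]2

Cation [W…]: ligand charges -2, W(IV) ⇒ ion charge 2+.
Anion [Pt…]: ligand charges -5, Pt(IV) ⇒ ion charge 1−.
One 2+ cation requires 2 of the 1− anion.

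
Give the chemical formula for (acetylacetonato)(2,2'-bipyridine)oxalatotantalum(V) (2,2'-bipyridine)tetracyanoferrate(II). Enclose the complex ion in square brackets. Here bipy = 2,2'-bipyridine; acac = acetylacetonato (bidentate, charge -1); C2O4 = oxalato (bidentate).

Cation [Ta…]: ligand charges -3, Ta(V) ⇒ ion charge 2+.
Anion [Fe…]: ligand charges -4, Fe(II) ⇒ ion charge 2−.
One 2+ cation balances one 2− anion.

[Ta(acac)(bipy)(C2O4)][Fe(bipy)(CN)4]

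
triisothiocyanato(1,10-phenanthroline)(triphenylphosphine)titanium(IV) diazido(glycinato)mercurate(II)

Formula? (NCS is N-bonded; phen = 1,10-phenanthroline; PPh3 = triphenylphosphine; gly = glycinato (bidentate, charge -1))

Cation [Ti…]: ligand charges -3, Ti(IV) ⇒ ion charge 1+.
Anion [Hg…]: ligand charges -3, Hg(II) ⇒ ion charge 1−.
One 1+ cation balances one 1− anion.

[Ti(NCS)3(phen)(PPh3)][Hg(gly)(N3)2]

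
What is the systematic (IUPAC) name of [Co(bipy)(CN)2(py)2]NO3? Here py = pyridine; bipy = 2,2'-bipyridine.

(2,2'-bipyridine)dicyanobis(pyridine)cobalt(III) nitrate

The 1 nitrate counter-ion carries a total charge of -1, so each complex ion is 1+.
Ligand charges: 2×pyridine (neutral), 1×2,2'-bipyridine (neutral), 2×cyano (-1 each); total -2. So Co + (-2) = 1+, giving Co = +3.
Ligands are named alphabetically: bipyridine before cyano before pyridine.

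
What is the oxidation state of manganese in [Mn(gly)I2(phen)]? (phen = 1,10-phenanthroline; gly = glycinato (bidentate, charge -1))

No counter-ion: the bracketed complex is neutral.
Ligand charges: 1×phen neutral; 1×gly = -1; 2×I = -2; sum -3.
Mn + (-3) = 0 ⇒ Mn is +3.

+3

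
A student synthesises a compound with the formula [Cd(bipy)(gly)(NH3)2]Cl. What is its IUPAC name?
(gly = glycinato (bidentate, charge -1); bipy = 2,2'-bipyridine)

diammine(2,2'-bipyridine)(glycinato)cadmium(II) chloride

The 1 chloride counter-ion carries a total charge of -1, so each complex ion is 1+.
Ligand charges: 1×glycinato (-1 each), 2×ammine (neutral), 1×2,2'-bipyridine (neutral); total -1. So Cd + (-1) = 1+, giving Cd = +2.
Ligands are named alphabetically: ammine before bipyridine before glycinato.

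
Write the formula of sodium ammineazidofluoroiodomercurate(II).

Ligands: 1 fluoro (F, -1), 1 azido (N3, -1), 1 ammine (NH3, neutral), 1 iodo (I, -1). Ligand charge sum = -3.
With Hg in oxidation state +2, the complex ion is [Hg...]^1−.
Charge balance with sodium (+1) requires 1 complex ion per 1 sodium.

Na[HgFI(N3)(NH3)]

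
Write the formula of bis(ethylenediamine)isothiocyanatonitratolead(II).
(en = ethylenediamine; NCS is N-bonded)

[Pb(en)2(NCS)(NO3)]

Ligands: 2 ethylenediamine (en, neutral), 1 nitrato (NO3, -1), 1 isothiocyanato (NCS, -1). Ligand charge sum = -2.
With Pb in oxidation state +2, the complex ion is [Pb...].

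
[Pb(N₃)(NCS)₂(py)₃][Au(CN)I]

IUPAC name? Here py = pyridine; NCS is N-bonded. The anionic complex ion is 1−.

The complex anion is given as 1−; its ligand charges sum to -2, so Au = +1.
A 1:1 salt means the cation carries the equal and opposite charge, 1+.
Cation: ligand charges sum to -3; for the ion to be 1+, Pb = +4.

azidodiisothiocyanatotris(pyridine)lead(IV) cyanoiodoaurate(I)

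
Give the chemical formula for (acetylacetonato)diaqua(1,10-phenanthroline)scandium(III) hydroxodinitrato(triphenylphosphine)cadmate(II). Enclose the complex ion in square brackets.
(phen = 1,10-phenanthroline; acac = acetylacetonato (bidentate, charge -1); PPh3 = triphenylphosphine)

Cation [Sc…]: ligand charges -1, Sc(III) ⇒ ion charge 2+.
Anion [Cd…]: ligand charges -3, Cd(II) ⇒ ion charge 1−.

[Sc(acac)(H2O)2(phen)][Cd(NO3)2(OH)(PPh3)]2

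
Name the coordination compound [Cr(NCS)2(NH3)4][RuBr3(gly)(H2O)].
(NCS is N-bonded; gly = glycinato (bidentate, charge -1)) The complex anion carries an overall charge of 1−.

tetraamminediisothiocyanatochromium(III) aquatribromo(glycinato)ruthenate(III)

The complex anion is given as 1−; its ligand charges sum to -4, so Ru = +3.
A 1:1 salt means the cation carries the equal and opposite charge, 1+.
Cation: ligand charges sum to -2; for the ion to be 1+, Cr = +3.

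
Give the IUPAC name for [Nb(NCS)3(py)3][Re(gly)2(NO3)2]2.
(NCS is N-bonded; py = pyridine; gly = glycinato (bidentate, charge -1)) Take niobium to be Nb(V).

triisothiocyanatotris(pyridine)niobium(V) bis(glycinato)dinitratorhenate(III)

Nb is given as +5; the cation's ligand charges sum to -3, so the complex cation is 2+.
With 2 anions per cation, each anion must be 2/2 = 1−.
Anion: ligand charges sum to -4; for the ion to be 1−, Re = +3.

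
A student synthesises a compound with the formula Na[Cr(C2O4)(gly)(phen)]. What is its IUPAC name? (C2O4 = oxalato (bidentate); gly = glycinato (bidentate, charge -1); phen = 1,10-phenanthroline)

sodium (glycinato)oxalato(1,10-phenanthroline)chromate(II)

The 1 sodium counter-ion carries a total charge of +1, so each complex ion is 1−.
Ligand charges: 1×oxalato (-2 each), 1×glycinato (-1 each), 1×1,10-phenanthroline (neutral); total -3. So Cr + (-3) = 1−, giving Cr = +2.
Ligands are named alphabetically: glycinato before oxalato before phenanthroline.
The complex ion is anionic, so chromium takes the -ate form chromate(II).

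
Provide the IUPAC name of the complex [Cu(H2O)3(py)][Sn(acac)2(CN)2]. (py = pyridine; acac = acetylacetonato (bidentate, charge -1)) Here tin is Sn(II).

triaqua(pyridine)copper(II) bis(acetylacetonato)dicyanostannate(II)

Sn is given as +2; the anion's ligand charges sum to -4, so the complex anion is 2−.
A 1:1 salt means the cation carries the equal and opposite charge, 2+.
Cation: ligand charges sum to 0; for the ion to be 2+, Cu = +2.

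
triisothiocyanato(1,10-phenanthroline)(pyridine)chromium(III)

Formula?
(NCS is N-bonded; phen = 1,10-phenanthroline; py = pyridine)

[Cr(NCS)3(phen)(py)]

Ligands: 3 isothiocyanato (NCS, -1), 1 1,10-phenanthroline (phen, neutral), 1 pyridine (py, neutral). Ligand charge sum = -3.
With Cr in oxidation state +3, the complex ion is [Cr...].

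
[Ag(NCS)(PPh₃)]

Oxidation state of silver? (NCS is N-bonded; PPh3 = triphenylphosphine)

No counter-ion: the bracketed complex is neutral.
Ligand charges: 1×NCS = -1; 1×PPh3 neutral; sum -1.
Ag + (-1) = 0 ⇒ Ag is +1.

+1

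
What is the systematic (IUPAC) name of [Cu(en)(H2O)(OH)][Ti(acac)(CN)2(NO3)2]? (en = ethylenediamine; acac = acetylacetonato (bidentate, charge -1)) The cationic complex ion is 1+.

Both ions are complex: the cation is named first with the plain metal name, the anion second with the -ate form; each ion's ligands are alphabetised independently.
The complex cation is given as 1+; its ligand charges sum to -1, so Cu = +2.
A 1:1 salt means the anion carries the equal and opposite charge, 1−.
Anion: ligand charges sum to -5; for the ion to be 1−, Ti = +4.

aqua(ethylenediamine)hydroxocopper(II) (acetylacetonato)dicyanodinitratotitanate(IV)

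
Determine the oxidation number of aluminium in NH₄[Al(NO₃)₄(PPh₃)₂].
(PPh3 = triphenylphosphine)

+3

1 ammonium outside the brackets (+1 each) → the complex ion is 1−.
Ligand charges: 4×NO3 = -4; 2×PPh3 neutral; sum -4.
Al + (-4) = 1− ⇒ Al is +3.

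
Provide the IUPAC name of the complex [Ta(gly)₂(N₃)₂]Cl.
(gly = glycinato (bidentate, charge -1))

The 1 chloride counter-ion carries a total charge of -1, so each complex ion is 1+.
Ligand charges: 2×azido (-1 each), 2×glycinato (-1 each); total -4. So Ta + (-4) = 1+, giving Ta = +5.
Ligands are named alphabetically: azido before glycinato.

diazidobis(glycinato)tantalum(V) chloride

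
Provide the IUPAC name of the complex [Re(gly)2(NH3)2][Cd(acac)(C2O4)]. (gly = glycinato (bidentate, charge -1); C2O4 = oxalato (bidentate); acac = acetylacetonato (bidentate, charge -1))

diamminebis(glycinato)rhenium(III) (acetylacetonato)oxalatocadmate(II)

Both ions are complex: the cation is named first with the plain metal name, the anion second with the -ate form; each ion's ligands are alphabetised independently.
Cadmium is always +2 in its complexes; the anion's ligand charges sum to -3, so the complex anion is 1−.
A 1:1 salt means the cation carries the equal and opposite charge, 1+.
Cation: ligand charges sum to -2; for the ion to be 1+, Re = +3.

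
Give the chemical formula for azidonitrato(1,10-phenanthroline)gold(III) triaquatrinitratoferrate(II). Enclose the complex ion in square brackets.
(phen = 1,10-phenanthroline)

Cation [Au…]: ligand charges -2, Au(III) ⇒ ion charge 1+.
Anion [Fe…]: ligand charges -3, Fe(II) ⇒ ion charge 1−.

[Au(N3)(NO3)(phen)][Fe(H2O)3(NO3)3]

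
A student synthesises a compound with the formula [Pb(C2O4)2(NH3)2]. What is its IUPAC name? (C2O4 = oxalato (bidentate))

There is no counter-ion, so the complex is neutral overall.
Ligand charges: 2×oxalato (-2 each), 2×ammine (neutral); total -4. So Pb + (-4) = 0, giving Pb = +4.
Ligands are named alphabetically: ammine before oxalato.

diamminedioxalatolead(IV)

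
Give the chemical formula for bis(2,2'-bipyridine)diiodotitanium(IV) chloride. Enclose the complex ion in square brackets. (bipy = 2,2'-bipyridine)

Ligands: 2 iodo (I, -1), 2 2,2'-bipyridine (bipy, neutral). Ligand charge sum = -2.
With Ti in oxidation state +4, the complex ion is [Ti...]^2+.
Charge balance with chloride (-1) requires 1 complex ion per 2 chloride.

[Ti(bipy)2I2]Cl2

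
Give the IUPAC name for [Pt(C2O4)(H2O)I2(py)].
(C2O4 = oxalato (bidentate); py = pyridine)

There is no counter-ion, so the complex is neutral overall.
Ligand charges: 2×iodo (-1 each), 1×oxalato (-2 each), 1×pyridine (neutral), 1×aqua (neutral); total -4. So Pt + (-4) = 0, giving Pt = +4.
Ligands are named alphabetically: aqua before iodo before oxalato before pyridine.

aquadiiodooxalato(pyridine)platinum(IV)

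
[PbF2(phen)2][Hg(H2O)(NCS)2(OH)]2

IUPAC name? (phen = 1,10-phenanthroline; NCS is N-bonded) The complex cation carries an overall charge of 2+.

difluorobis(1,10-phenanthroline)lead(IV) aquahydroxodiisothiocyanatomercurate(II)

The complex cation is given as 2+; its ligand charges sum to -2, so Pb = +4.
With 2 anions per cation, each anion must be 2/2 = 1−.
Anion: ligand charges sum to -3; for the ion to be 1−, Hg = +2.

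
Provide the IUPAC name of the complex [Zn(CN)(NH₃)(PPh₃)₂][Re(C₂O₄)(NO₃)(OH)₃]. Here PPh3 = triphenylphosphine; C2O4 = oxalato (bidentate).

Zinc is always +2 in its complexes; the cation's ligand charges sum to -1, so the complex cation is 1+.
A 1:1 salt means the anion carries the equal and opposite charge, 1−.
Anion: ligand charges sum to -6; for the ion to be 1−, Re = +5.

amminecyanobis(triphenylphosphine)zinc(II) trihydroxonitratooxalatorhenate(V)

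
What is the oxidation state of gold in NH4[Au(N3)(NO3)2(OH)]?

+3

1 ammonium outside the brackets (+1 each) → the complex ion is 1−.
Ligand charges: 1×OH = -1; 2×NO3 = -2; 1×N3 = -1; sum -4.
Au + (-4) = 1− ⇒ Au is +3.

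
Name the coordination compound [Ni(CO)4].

There is no counter-ion, so the complex is neutral overall.
Ligand charges: 4×carbonyl (neutral); total 0. So Ni + (0) = 0, giving Ni = 0.

tetracarbonylnickel(0)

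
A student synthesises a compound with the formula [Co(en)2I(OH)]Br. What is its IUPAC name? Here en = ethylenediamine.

bis(ethylenediamine)hydroxoiodocobalt(III) bromide

The 1 bromide counter-ion carries a total charge of -1, so each complex ion is 1+.
Ligand charges: 1×iodo (-1 each), 1×hydroxo (-1 each), 2×ethylenediamine (neutral); total -2. So Co + (-2) = 1+, giving Co = +3.
Ligands are named alphabetically: ethylenediamine before hydroxo before iodo.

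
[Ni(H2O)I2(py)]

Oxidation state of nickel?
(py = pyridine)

+2

No counter-ion: the bracketed complex is neutral.
Ligand charges: 2×I = -2; 1×py neutral; 1×H2O neutral; sum -2.
Ni + (-2) = 0 ⇒ Ni is +2.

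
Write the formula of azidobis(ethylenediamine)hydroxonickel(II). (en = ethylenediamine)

Ligands: 2 ethylenediamine (en, neutral), 1 hydroxo (OH, -1), 1 azido (N3, -1). Ligand charge sum = -2.
With Ni in oxidation state +2, the complex ion is [Ni...].

[Ni(en)2(N3)(OH)]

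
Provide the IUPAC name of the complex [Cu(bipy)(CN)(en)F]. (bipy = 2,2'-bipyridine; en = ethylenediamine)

There is no counter-ion, so the complex is neutral overall.
Ligand charges: 1×fluoro (-1 each), 1×2,2'-bipyridine (neutral), 1×cyano (-1 each), 1×ethylenediamine (neutral); total -2. So Cu + (-2) = 0, giving Cu = +2.
Ligands are named alphabetically: bipyridine before cyano before ethylenediamine before fluoro.

(2,2'-bipyridine)cyano(ethylenediamine)fluorocopper(II)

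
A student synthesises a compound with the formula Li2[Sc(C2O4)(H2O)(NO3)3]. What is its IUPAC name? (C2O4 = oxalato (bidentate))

The 2 lithium counter-ions carry a total charge of +2, so each complex ion is 2−.
Ligand charges: 1×aqua (neutral), 3×nitrato (-1 each), 1×oxalato (-2 each); total -5. So Sc + (-5) = 2−, giving Sc = +3.
The complex ion is anionic, so scandium takes the -ate form scandate(III).

lithium aquatrinitratooxalatoscandate(III)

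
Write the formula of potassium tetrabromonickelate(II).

Ligands: 4 bromo (Br, -1). Ligand charge sum = -4.
Charge balance with potassium (+1) requires 1 complex ion per 2 potassium.

K2[NiBr4]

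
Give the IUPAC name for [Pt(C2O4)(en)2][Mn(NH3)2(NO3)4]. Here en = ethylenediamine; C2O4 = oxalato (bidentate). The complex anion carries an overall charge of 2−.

Both ions are complex: the cation is named first with the plain metal name, the anion second with the -ate form; each ion's ligands are alphabetised independently.
The complex anion is given as 2−; its ligand charges sum to -4, so Mn = +2.
A 1:1 salt means the cation carries the equal and opposite charge, 2+.
Cation: ligand charges sum to -2; for the ion to be 2+, Pt = +4.

bis(ethylenediamine)oxalatoplatinum(IV) diamminetetranitratomanganate(II)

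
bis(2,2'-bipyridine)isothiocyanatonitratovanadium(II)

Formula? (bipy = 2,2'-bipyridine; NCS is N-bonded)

Ligands: 2 2,2'-bipyridine (bipy, neutral), 1 nitrato (NO3, -1), 1 isothiocyanato (NCS, -1). Ligand charge sum = -2.
With V in oxidation state +2, the complex ion is [V...].

[V(bipy)2(NCS)(NO3)]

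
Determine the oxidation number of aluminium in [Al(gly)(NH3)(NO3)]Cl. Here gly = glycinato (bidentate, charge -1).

+3

1 chloride outside the brackets (-1 each) → the complex ion is 1+.
Ligand charges: 1×NO3 = -1; 1×gly = -1; 1×NH3 neutral; sum -2.
Al + (-2) = 1+ ⇒ Al is +3.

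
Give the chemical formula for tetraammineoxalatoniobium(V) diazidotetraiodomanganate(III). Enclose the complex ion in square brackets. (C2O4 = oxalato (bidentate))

[Nb(C2O4)(NH3)4][MnI4(N3)2]

Cation [Nb…]: ligand charges -2, Nb(V) ⇒ ion charge 3+.
Anion [Mn…]: ligand charges -6, Mn(III) ⇒ ion charge 3−.
One 3+ cation balances one 3− anion.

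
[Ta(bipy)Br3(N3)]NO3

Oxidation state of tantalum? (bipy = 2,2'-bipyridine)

+5

1 nitrate outside the brackets (-1 each) → the complex ion is 1+.
Ligand charges: 3×Br = -3; 1×bipy neutral; 1×N3 = -1; sum -4.
Ta + (-4) = 1+ ⇒ Ta is +5.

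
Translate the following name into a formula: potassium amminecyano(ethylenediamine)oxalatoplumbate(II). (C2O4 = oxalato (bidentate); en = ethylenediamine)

Ligands: 1 ammine (NH3, neutral), 1 oxalato (C2O4, -2), 1 ethylenediamine (en, neutral), 1 cyano (CN, -1). Ligand charge sum = -3.
With Pb in oxidation state +2, the complex ion is [Pb...]^1−.
Charge balance with potassium (+1) requires 1 complex ion per 1 potassium.

K[Pb(C2O4)(CN)(en)(NH3)]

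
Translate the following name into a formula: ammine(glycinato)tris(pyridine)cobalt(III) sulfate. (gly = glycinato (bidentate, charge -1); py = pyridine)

Ligands: 1 glycinato (gly, -1), 3 pyridine (py, neutral), 1 ammine (NH3, neutral). Ligand charge sum = -1.
With Co in oxidation state +3, the complex ion is [Co...]^2+.
Charge balance with sulfate (-2) requires 1 complex ion per 1 sulfate.

[Co(gly)(NH3)(py)3]SO4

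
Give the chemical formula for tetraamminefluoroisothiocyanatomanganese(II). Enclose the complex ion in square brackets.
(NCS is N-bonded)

Ligands: 1 fluoro (F, -1), 1 isothiocyanato (NCS, -1), 4 ammine (NH3, neutral). Ligand charge sum = -2.
With Mn in oxidation state +2, the complex ion is [Mn...].

[MnF(NCS)(NH3)4]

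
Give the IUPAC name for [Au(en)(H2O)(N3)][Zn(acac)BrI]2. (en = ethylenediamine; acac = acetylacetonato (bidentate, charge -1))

aquaazido(ethylenediamine)gold(III) (acetylacetonato)bromoiodozincate(II)

Both ions are complex: the cation is named first with the plain metal name, the anion second with the -ate form; each ion's ligands are alphabetised independently.
Zinc is always +2 in its complexes; the anion's ligand charges sum to -3, so the complex anion is 1−.
With 2 anions per cation, the cation must be 2×1 = 2+.
Cation: ligand charges sum to -1; for the ion to be 2+, Au = +3.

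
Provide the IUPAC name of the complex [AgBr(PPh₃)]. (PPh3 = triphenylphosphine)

bromo(triphenylphosphine)silver(I)

There is no counter-ion, so the complex is neutral overall.
Ligand charges: 1×bromo (-1 each), 1×triphenylphosphine (neutral); total -1. So Ag + (-1) = 0, giving Ag = +1.
Ligands are named alphabetically: bromo before triphenylphosphine.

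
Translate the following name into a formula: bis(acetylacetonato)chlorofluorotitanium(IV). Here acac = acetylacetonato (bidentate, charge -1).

[Ti(acac)2ClF]

Ligands: 1 fluoro (F, -1), 1 chloro (Cl, -1), 2 acetylacetonato (acac, -1). Ligand charge sum = -4.
With Ti in oxidation state +4, the complex ion is [Ti...].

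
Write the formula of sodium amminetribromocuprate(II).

Ligands: 1 ammine (NH3, neutral), 3 bromo (Br, -1). Ligand charge sum = -3.
Charge balance with sodium (+1) requires 1 complex ion per 1 sodium.

Na[CuBr3(NH3)]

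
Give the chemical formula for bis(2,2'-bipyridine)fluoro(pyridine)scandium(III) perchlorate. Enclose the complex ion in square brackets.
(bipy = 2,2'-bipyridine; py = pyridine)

[Sc(bipy)2F(py)](ClO4)2

Ligands: 2 2,2'-bipyridine (bipy, neutral), 1 pyridine (py, neutral), 1 fluoro (F, -1). Ligand charge sum = -1.
With Sc in oxidation state +3, the complex ion is [Sc...]^2+.
Charge balance with perchlorate (-1) requires 1 complex ion per 2 perchlorate.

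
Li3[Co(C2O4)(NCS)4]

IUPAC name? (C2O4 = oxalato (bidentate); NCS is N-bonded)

The 3 lithium counter-ions carry a total charge of +3, so each complex ion is 3−.
Ligand charges: 1×oxalato (-2 each), 4×isothiocyanato (-1 each); total -6. So Co + (-6) = 3−, giving Co = +3.
Ligands are named alphabetically: isothiocyanato before oxalato.
The complex ion is anionic, so cobalt takes the -ate form cobaltate(III).

lithium tetraisothiocyanatooxalatocobaltate(III)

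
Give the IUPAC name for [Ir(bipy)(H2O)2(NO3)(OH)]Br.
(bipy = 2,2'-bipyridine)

The 1 bromide counter-ion carries a total charge of -1, so each complex ion is 1+.
Ligand charges: 2×aqua (neutral), 1×nitrato (-1 each), 1×2,2'-bipyridine (neutral), 1×hydroxo (-1 each); total -2. So Ir + (-2) = 1+, giving Ir = +3.
Ligands are named alphabetically: aqua before bipyridine before hydroxo before nitrato.

diaqua(2,2'-bipyridine)hydroxonitratoiridium(III) bromide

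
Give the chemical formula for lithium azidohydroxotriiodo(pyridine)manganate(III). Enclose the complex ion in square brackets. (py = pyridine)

Li2[MnI3(N3)(OH)(py)]

Ligands: 1 azido (N3, -1), 1 hydroxo (OH, -1), 3 iodo (I, -1), 1 pyridine (py, neutral). Ligand charge sum = -5.
Charge balance with lithium (+1) requires 1 complex ion per 2 lithium.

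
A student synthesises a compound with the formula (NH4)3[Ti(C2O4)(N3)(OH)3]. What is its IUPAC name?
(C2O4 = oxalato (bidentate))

The 3 ammonium counter-ions carry a total charge of +3, so each complex ion is 3−.
Ligand charges: 1×azido (-1 each), 1×oxalato (-2 each), 3×hydroxo (-1 each); total -6. So Ti + (-6) = 3−, giving Ti = +3.
The complex ion is anionic, so titanium takes the -ate form titanate(III).

ammonium azidotrihydroxooxalatotitanate(III)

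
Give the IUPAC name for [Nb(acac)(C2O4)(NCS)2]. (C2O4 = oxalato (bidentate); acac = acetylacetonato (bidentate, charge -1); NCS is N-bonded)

There is no counter-ion, so the complex is neutral overall.
Ligand charges: 1×oxalato (-2 each), 1×acetylacetonato (-1 each), 2×isothiocyanato (-1 each); total -5. So Nb + (-5) = 0, giving Nb = +5.
Ligands are named alphabetically: acetylacetonato before isothiocyanato before oxalato.

(acetylacetonato)diisothiocyanatooxalatoniobium(V)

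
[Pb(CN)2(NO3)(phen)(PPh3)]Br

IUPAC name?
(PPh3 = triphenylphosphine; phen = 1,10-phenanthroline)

The 1 bromide counter-ion carries a total charge of -1, so each complex ion is 1+.
Ligand charges: 1×triphenylphosphine (neutral), 1×1,10-phenanthroline (neutral), 2×cyano (-1 each), 1×nitrato (-1 each); total -3. So Pb + (-3) = 1+, giving Pb = +4.
Ligands are named alphabetically: cyano before nitrato before phenanthroline before triphenylphosphine.

dicyanonitrato(1,10-phenanthroline)(triphenylphosphine)lead(IV) bromide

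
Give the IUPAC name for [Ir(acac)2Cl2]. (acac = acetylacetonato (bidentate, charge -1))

bis(acetylacetonato)dichloroiridium(IV)

There is no counter-ion, so the complex is neutral overall.
Ligand charges: 2×chloro (-1 each), 2×acetylacetonato (-1 each); total -4. So Ir + (-4) = 0, giving Ir = +4.
Ligands are named alphabetically: acetylacetonato before chloro.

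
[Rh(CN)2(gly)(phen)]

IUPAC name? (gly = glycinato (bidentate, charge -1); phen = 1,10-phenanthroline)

dicyano(glycinato)(1,10-phenanthroline)rhodium(III)

There is no counter-ion, so the complex is neutral overall.
Ligand charges: 1×glycinato (-1 each), 2×cyano (-1 each), 1×1,10-phenanthroline (neutral); total -3. So Rh + (-3) = 0, giving Rh = +3.
Ligands are named alphabetically: cyano before glycinato before phenanthroline.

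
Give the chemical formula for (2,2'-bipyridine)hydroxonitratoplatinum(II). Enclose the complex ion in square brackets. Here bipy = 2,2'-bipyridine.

Ligands: 1 nitrato (NO3, -1), 1 hydroxo (OH, -1), 1 2,2'-bipyridine (bipy, neutral). Ligand charge sum = -2.
With Pt in oxidation state +2, the complex ion is [Pt...].

[Pt(bipy)(NO3)(OH)]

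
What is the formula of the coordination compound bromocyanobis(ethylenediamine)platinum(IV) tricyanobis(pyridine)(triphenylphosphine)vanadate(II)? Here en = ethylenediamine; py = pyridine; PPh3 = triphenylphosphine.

Cation [Pt…]: ligand charges -2, Pt(IV) ⇒ ion charge 2+.
Anion [V…]: ligand charges -3, V(II) ⇒ ion charge 1−.
One 2+ cation requires 2 of the 1− anion.

[PtBr(CN)(en)2][V(CN)3(PPh3)(py)2]2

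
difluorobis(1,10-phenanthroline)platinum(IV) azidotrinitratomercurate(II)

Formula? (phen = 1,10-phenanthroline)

[PtF2(phen)2][Hg(N3)(NO3)3]

Cation [Pt…]: ligand charges -2, Pt(IV) ⇒ ion charge 2+.
Anion [Hg…]: ligand charges -4, Hg(II) ⇒ ion charge 2−.
One 2+ cation balances one 2− anion.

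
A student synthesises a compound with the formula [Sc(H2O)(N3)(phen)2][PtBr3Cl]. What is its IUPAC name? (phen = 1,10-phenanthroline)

Both ions are complex: the cation is named first with the plain metal name, the anion second with the -ate form; each ion's ligands are alphabetised independently.
Scandium is always +3 in its complexes; the cation's ligand charges sum to -1, so the complex cation is 2+.
A 1:1 salt means the anion carries the equal and opposite charge, 2−.
Anion: ligand charges sum to -4; for the ion to be 2−, Pt = +2.

aquaazidobis(1,10-phenanthroline)scandium(III) tribromochloroplatinate(II)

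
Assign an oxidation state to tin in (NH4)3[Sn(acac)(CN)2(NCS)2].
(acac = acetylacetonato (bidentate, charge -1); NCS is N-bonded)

+2

3 ammonium outside the brackets (+1 each) → the complex ion is 3−.
Ligand charges: 1×acac = -1; 2×NCS = -2; 2×CN = -2; sum -5.
Sn + (-5) = 3− ⇒ Sn is +2.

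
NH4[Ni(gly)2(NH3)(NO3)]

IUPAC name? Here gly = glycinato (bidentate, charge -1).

ammonium amminebis(glycinato)nitratonickelate(II)

The 1 ammonium counter-ion carries a total charge of +1, so each complex ion is 1−.
Ligand charges: 1×ammine (neutral), 1×nitrato (-1 each), 2×glycinato (-1 each); total -3. So Ni + (-3) = 1−, giving Ni = +2.
The complex ion is anionic, so nickel takes the -ate form nickelate(II).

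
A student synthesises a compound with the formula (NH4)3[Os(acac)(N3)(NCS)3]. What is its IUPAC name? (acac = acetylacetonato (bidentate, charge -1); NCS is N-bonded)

ammonium (acetylacetonato)azidotriisothiocyanatoosmate(II)

The 3 ammonium counter-ions carry a total charge of +3, so each complex ion is 3−.
Ligand charges: 1×azido (-1 each), 1×acetylacetonato (-1 each), 3×isothiocyanato (-1 each); total -5. So Os + (-5) = 3−, giving Os = +2.
Ligands are named alphabetically: acetylacetonato before azido before isothiocyanato.
The complex ion is anionic, so osmium takes the -ate form osmate(II).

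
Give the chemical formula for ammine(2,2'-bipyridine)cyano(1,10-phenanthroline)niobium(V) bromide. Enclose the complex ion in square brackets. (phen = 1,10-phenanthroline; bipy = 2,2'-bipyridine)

Ligands: 1 ammine (NH3, neutral), 1 1,10-phenanthroline (phen, neutral), 1 cyano (CN, -1), 1 2,2'-bipyridine (bipy, neutral). Ligand charge sum = -1.
Charge balance with bromide (-1) requires 1 complex ion per 4 bromide.

[Nb(bipy)(CN)(NH3)(phen)]Br4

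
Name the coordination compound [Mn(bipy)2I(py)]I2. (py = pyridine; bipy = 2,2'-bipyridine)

bis(2,2'-bipyridine)iodo(pyridine)manganese(III) iodide

The 2 iodide counter-ions carry a total charge of -2, so each complex ion is 2+.
Ligand charges: 1×pyridine (neutral), 1×iodo (-1 each), 2×2,2'-bipyridine (neutral); total -1. So Mn + (-1) = 2+, giving Mn = +3.
Ligands are named alphabetically: bipyridine before iodo before pyridine.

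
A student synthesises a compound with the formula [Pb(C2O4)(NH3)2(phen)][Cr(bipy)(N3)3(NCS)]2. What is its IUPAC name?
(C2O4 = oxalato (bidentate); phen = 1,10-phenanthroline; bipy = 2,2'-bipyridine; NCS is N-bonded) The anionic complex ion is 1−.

diammineoxalato(1,10-phenanthroline)lead(IV) triazido(2,2'-bipyridine)isothiocyanatochromate(III)

Both ions are complex: the cation is named first with the plain metal name, the anion second with the -ate form; each ion's ligands are alphabetised independently.
The complex anion is given as 1−; its ligand charges sum to -4, so Cr = +3.
With 2 anions per cation, the cation must be 2×1 = 2+.
Cation: ligand charges sum to -2; for the ion to be 2+, Pb = +4.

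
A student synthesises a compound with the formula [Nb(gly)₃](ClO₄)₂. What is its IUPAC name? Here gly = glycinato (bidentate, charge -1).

The 2 perchlorate counter-ions carry a total charge of -2, so each complex ion is 2+.
Ligand charges: 3×glycinato (-1 each); total -3. So Nb + (-3) = 2+, giving Nb = +5.

tris(glycinato)niobium(V) perchlorate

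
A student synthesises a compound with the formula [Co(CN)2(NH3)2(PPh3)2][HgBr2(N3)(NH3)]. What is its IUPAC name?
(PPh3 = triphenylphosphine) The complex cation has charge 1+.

The complex cation is given as 1+; its ligand charges sum to -2, so Co = +3.
A 1:1 salt means the anion carries the equal and opposite charge, 1−.
Anion: ligand charges sum to -3; for the ion to be 1−, Hg = +2.

diamminedicyanobis(triphenylphosphine)cobalt(III) ammineazidodibromomercurate(II)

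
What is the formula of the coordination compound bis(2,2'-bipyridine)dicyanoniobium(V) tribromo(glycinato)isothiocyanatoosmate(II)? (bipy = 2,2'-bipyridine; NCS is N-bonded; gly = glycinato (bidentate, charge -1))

[Nb(bipy)2(CN)2][OsBr3(gly)(NCS)]

Cation [Nb…]: ligand charges -2, Nb(V) ⇒ ion charge 3+.
Anion [Os…]: ligand charges -5, Os(II) ⇒ ion charge 3−.
One 3+ cation balances one 3− anion.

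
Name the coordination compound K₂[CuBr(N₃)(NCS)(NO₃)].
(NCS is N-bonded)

The 2 potassium counter-ions carry a total charge of +2, so each complex ion is 2−.
Ligand charges: 1×isothiocyanato (-1 each), 1×nitrato (-1 each), 1×azido (-1 each), 1×bromo (-1 each); total -4. So Cu + (-4) = 2−, giving Cu = +2.
Ligands are named alphabetically: azido before bromo before isothiocyanato before nitrato.
The complex ion is anionic, so copper takes the -ate form cuprate(II).

potassium azidobromoisothiocyanatonitratocuprate(II)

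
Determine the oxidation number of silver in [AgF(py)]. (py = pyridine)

+1

No counter-ion: the bracketed complex is neutral.
Ligand charges: 1×F = -1; 1×py neutral; sum -1.
Ag + (-1) = 0 ⇒ Ag is +1.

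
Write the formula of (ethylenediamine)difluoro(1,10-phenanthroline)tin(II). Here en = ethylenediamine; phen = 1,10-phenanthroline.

Ligands: 1 ethylenediamine (en, neutral), 1 1,10-phenanthroline (phen, neutral), 2 fluoro (F, -1). Ligand charge sum = -2.
With Sn in oxidation state +2, the complex ion is [Sn...].

[Sn(en)F2(phen)]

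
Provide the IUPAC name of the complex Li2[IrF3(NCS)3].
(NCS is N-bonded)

The 2 lithium counter-ions carry a total charge of +2, so each complex ion is 2−.
Ligand charges: 3×fluoro (-1 each), 3×isothiocyanato (-1 each); total -6. So Ir + (-6) = 2−, giving Ir = +4.
The complex ion is anionic, so iridium takes the -ate form iridate(IV).

lithium trifluorotriisothiocyanatoiridate(IV)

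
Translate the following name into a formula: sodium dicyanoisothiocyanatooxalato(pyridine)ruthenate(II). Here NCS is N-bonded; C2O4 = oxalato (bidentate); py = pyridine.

Ligands: 2 cyano (CN, -1), 1 isothiocyanato (NCS, -1), 1 oxalato (C2O4, -2), 1 pyridine (py, neutral). Ligand charge sum = -5.
With Ru in oxidation state +2, the complex ion is [Ru...]^3−.
Charge balance with sodium (+1) requires 1 complex ion per 3 sodium.

Na3[Ru(C2O4)(CN)2(NCS)(py)]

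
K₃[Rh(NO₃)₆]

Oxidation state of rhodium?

3 potassium outside the brackets (+1 each) → the complex ion is 3−.
Ligand charges: 6×NO3 = -6; sum -6.
Rh + (-6) = 3− ⇒ Rh is +3.

+3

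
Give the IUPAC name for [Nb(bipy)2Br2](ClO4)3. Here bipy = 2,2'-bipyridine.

bis(2,2'-bipyridine)dibromoniobium(V) perchlorate

The 3 perchlorate counter-ions carry a total charge of -3, so each complex ion is 3+.
Ligand charges: 2×bromo (-1 each), 2×2,2'-bipyridine (neutral); total -2. So Nb + (-2) = 3+, giving Nb = +5.
Ligands are named alphabetically: bipyridine before bromo.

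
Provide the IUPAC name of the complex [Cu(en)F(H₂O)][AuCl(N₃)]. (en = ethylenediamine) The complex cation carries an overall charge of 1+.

aqua(ethylenediamine)fluorocopper(II) azidochloroaurate(I)

The complex cation is given as 1+; its ligand charges sum to -1, so Cu = +2.
A 1:1 salt means the anion carries the equal and opposite charge, 1−.
Anion: ligand charges sum to -2; for the ion to be 1−, Au = +1.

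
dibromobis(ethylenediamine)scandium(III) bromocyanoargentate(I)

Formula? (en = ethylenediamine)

[ScBr2(en)2][AgBr(CN)]

Cation [Sc…]: ligand charges -2, Sc(III) ⇒ ion charge 1+.
Anion [Ag…]: ligand charges -2, Ag(I) ⇒ ion charge 1−.
One 1+ cation balances one 1− anion.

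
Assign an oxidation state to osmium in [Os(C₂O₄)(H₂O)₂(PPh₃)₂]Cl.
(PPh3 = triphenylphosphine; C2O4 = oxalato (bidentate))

1 chloride outside the brackets (-1 each) → the complex ion is 1+.
Ligand charges: 2×PPh3 neutral; 2×H2O neutral; 1×C2O4 = -2; sum -2.
Os + (-2) = 1+ ⇒ Os is +3.

+3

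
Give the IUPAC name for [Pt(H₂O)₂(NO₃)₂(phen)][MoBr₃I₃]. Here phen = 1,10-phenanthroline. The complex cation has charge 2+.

diaquadinitrato(1,10-phenanthroline)platinum(IV) tribromotriiodomolybdate(IV)

The complex cation is given as 2+; its ligand charges sum to -2, so Pt = +4.
A 1:1 salt means the anion carries the equal and opposite charge, 2−.
Anion: ligand charges sum to -6; for the ion to be 2−, Mo = +4.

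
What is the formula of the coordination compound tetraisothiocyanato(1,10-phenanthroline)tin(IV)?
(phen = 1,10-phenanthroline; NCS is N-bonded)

Ligands: 1 1,10-phenanthroline (phen, neutral), 4 isothiocyanato (NCS, -1). Ligand charge sum = -4.
With Sn in oxidation state +4, the complex ion is [Sn...].

[Sn(NCS)4(phen)]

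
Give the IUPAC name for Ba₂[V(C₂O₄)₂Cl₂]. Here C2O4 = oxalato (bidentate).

The 2 barium counter-ions carry a total charge of +4, so each complex ion is 4−.
Ligand charges: 2×chloro (-1 each), 2×oxalato (-2 each); total -6. So V + (-6) = 4−, giving V = +2.
Ligands are named alphabetically: chloro before oxalato.
The complex ion is anionic, so vanadium takes the -ate form vanadate(II).

barium dichlorodioxalatovanadate(II)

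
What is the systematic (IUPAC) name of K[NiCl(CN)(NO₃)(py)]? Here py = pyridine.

potassium chlorocyanonitrato(pyridine)nickelate(II)

The 1 potassium counter-ion carries a total charge of +1, so each complex ion is 1−.
Ligand charges: 1×pyridine (neutral), 1×cyano (-1 each), 1×chloro (-1 each), 1×nitrato (-1 each); total -3. So Ni + (-3) = 1−, giving Ni = +2.
The complex ion is anionic, so nickel takes the -ate form nickelate(II).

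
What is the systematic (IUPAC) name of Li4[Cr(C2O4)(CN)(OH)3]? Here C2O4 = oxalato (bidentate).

The 4 lithium counter-ions carry a total charge of +4, so each complex ion is 4−.
Ligand charges: 1×oxalato (-2 each), 1×cyano (-1 each), 3×hydroxo (-1 each); total -6. So Cr + (-6) = 4−, giving Cr = +2.
The complex ion is anionic, so chromium takes the -ate form chromate(II).

lithium cyanotrihydroxooxalatochromate(II)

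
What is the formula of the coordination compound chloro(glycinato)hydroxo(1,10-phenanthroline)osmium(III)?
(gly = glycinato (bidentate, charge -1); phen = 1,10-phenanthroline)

[OsCl(gly)(OH)(phen)]

Ligands: 1 hydroxo (OH, -1), 1 glycinato (gly, -1), 1 chloro (Cl, -1), 1 1,10-phenanthroline (phen, neutral). Ligand charge sum = -3.
With Os in oxidation state +3, the complex ion is [Os...].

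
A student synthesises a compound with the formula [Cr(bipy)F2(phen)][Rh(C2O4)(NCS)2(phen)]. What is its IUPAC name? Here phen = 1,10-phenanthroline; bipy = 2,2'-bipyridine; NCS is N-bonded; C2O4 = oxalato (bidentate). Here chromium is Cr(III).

(2,2'-bipyridine)difluoro(1,10-phenanthroline)chromium(III) diisothiocyanatooxalato(1,10-phenanthroline)rhodate(III)

Cr is given as +3; the cation's ligand charges sum to -2, so the complex cation is 1+.
A 1:1 salt means the anion carries the equal and opposite charge, 1−.
Anion: ligand charges sum to -4; for the ion to be 1−, Rh = +3.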